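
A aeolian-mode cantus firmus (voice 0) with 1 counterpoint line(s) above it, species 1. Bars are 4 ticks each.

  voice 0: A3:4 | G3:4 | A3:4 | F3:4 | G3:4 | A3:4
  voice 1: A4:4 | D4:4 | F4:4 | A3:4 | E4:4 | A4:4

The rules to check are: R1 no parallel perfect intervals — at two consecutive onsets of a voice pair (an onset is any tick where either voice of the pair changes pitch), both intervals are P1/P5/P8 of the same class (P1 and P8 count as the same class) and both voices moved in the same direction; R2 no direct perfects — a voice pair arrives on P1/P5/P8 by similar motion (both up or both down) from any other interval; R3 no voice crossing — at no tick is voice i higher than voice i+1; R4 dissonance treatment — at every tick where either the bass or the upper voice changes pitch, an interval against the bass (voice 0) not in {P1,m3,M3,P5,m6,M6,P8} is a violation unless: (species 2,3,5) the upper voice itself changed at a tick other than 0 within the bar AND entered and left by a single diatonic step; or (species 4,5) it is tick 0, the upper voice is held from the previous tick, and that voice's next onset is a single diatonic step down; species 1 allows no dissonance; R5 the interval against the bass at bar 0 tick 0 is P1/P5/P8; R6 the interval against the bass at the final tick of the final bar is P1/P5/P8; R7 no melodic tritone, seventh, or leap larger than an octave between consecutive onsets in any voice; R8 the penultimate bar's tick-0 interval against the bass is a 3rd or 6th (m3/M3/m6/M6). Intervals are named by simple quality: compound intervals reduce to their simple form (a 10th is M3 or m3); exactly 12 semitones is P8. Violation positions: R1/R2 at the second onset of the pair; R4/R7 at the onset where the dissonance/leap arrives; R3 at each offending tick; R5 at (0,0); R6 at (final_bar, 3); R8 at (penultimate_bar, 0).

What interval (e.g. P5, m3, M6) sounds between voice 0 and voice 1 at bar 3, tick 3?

M3

voice 0=F3 voice 1=A3 -> M3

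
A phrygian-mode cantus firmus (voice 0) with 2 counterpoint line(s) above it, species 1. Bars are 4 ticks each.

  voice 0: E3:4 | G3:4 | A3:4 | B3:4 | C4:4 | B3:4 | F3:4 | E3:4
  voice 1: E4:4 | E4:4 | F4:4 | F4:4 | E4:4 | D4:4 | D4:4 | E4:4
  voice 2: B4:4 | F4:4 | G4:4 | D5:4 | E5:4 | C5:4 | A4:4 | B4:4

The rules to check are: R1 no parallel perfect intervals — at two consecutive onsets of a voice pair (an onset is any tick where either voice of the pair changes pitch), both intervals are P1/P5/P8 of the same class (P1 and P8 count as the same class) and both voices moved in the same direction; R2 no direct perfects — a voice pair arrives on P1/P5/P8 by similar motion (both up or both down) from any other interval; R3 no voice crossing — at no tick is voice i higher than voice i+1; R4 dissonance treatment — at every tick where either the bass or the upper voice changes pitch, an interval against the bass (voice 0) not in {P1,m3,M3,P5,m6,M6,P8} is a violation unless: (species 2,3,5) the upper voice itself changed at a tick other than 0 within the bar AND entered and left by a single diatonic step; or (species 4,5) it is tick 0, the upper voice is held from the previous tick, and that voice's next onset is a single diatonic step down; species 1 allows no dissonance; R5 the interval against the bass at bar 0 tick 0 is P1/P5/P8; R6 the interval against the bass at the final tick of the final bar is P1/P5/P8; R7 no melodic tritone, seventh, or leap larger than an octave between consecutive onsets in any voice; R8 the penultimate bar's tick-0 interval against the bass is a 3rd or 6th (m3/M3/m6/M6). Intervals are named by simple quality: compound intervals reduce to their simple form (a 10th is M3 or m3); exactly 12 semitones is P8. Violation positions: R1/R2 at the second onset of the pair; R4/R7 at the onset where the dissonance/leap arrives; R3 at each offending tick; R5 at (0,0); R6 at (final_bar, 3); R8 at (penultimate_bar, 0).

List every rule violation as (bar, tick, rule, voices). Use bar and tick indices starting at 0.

bar 0: v0=E3 v1=E4 v2=B4 downbeat P5
bar 1: v0=G3 v1=E4 v2=F4 downbeat m7
bar 2: v0=A3 v1=F4 v2=G4 downbeat m7
bar 3: v0=B3 v1=F4 v2=D5 downbeat m3
bar 4: v0=C4 v1=E4 v2=E5 downbeat M3
bar 5: v0=B3 v1=D4 v2=C5 downbeat m2
bar 6: v0=F3 v1=D4 v2=A4 downbeat M3
bar 7: v0=E3 v1=E4 v2=B4 downbeat P5
  -> R4 @ bar 1 tick 0 v(0, 2): G3/F4 m7 untreated
  -> R7 @ bar 1 tick 0 v(2,): B4->F4 leap 6st
  -> R4 @ bar 2 tick 0 v(0, 2): A3/G4 m7 untreated
  -> R4 @ bar 3 tick 0 v(0, 1): B3/F4 TT untreated
  -> R4 @ bar 5 tick 0 v(0, 2): B3/C5 m2 untreated
  -> R7 @ bar 6 tick 0 v(0,): B3->F3 leap 6st
  -> R1 @ bar 7 tick 0 v(1, 2): D4/A4 P5 -> E4/B4 P5 similar

(1, 0, R4, (0, 2))
(1, 0, R7, (2,))
(2, 0, R4, (0, 2))
(3, 0, R4, (0, 1))
(5, 0, R4, (0, 2))
(6, 0, R7, (0,))
(7, 0, R1, (1, 2))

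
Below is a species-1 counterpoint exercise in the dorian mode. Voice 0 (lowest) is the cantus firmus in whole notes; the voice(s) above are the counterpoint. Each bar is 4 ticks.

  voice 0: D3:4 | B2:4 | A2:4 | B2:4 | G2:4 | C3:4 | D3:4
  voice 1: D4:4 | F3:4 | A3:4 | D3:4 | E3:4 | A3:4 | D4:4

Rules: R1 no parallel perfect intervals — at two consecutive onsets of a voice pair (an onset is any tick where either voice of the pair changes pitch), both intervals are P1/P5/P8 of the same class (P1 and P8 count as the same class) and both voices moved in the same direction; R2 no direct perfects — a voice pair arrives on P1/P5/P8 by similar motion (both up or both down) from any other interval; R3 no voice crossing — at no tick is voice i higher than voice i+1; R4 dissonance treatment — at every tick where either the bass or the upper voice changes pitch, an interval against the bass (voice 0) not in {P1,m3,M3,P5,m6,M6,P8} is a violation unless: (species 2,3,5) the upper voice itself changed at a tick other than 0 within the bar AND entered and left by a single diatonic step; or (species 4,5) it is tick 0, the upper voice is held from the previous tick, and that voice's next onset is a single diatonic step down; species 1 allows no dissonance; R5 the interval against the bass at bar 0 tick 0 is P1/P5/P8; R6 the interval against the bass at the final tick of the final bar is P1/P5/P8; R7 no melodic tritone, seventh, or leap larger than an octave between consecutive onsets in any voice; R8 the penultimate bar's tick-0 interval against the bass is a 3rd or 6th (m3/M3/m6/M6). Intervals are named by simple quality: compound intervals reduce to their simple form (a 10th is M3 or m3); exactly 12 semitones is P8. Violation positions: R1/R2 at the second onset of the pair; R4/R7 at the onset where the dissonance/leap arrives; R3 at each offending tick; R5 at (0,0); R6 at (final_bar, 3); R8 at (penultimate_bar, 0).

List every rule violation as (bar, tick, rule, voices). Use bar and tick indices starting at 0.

(1, 0, R4, (0, 1))
(6, 0, R2, (0, 1))

bar 0: v0=D3 v1=D4 downbeat P8
bar 1: v0=B2 v1=F3 downbeat TT
bar 2: v0=A2 v1=A3 downbeat P8
bar 3: v0=B2 v1=D3 downbeat m3
bar 4: v0=G2 v1=E3 downbeat M6
bar 5: v0=C3 v1=A3 downbeat M6
bar 6: v0=D3 v1=D4 downbeat P8
  -> R4 @ bar 1 tick 0 v(0, 1): B2/F3 TT untreated
  -> R2 @ bar 6 tick 0 v(0, 1): C3/A3 M6 -> D3/D4 P8 similar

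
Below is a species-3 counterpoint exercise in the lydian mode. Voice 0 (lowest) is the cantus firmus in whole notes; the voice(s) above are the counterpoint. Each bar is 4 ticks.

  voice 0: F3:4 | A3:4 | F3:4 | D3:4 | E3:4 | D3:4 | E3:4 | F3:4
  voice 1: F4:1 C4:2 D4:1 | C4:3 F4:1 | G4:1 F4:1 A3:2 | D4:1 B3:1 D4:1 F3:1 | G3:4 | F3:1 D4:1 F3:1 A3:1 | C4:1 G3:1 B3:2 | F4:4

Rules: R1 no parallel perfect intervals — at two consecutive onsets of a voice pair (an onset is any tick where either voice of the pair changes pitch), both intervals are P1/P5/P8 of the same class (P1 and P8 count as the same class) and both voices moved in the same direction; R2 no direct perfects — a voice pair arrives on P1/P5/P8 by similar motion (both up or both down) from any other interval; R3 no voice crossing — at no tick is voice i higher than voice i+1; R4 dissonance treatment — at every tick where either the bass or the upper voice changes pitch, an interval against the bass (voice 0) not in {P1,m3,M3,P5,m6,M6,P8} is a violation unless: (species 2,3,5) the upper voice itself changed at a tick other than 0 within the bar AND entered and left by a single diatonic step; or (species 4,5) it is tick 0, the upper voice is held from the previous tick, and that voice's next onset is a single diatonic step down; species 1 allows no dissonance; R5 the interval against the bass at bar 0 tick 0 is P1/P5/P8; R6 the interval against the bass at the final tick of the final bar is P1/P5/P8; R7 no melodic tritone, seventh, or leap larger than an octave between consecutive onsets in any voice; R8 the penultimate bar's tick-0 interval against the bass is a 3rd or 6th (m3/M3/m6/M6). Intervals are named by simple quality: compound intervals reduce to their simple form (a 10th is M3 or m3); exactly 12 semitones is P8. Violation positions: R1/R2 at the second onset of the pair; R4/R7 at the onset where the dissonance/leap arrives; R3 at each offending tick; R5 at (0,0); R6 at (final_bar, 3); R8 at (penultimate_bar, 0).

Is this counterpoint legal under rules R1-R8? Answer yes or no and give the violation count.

bar 0: v0=F3 v1=F4 (P8)
bar 1: v0=A3 v1=C4 (m3)
bar 2: v0=F3 v1=G4 (M2)
bar 3: v0=D3 v1=D4 (P8)
bar 4: v0=E3 v1=G3 (m3)
bar 5: v0=D3 v1=F3 (m3)
bar 6: v0=E3 v1=C4 (m6)
bar 7: v0=F3 v1=F4 (P8)
  R4 @ bar2.0: F3/G4 M2 untreated
  R2 @ bar7.0: E3/B3 P5 -> F3/F4 P8 similar
  R7 @ bar7.0: B3->F4 leap 6st

No (3 violations)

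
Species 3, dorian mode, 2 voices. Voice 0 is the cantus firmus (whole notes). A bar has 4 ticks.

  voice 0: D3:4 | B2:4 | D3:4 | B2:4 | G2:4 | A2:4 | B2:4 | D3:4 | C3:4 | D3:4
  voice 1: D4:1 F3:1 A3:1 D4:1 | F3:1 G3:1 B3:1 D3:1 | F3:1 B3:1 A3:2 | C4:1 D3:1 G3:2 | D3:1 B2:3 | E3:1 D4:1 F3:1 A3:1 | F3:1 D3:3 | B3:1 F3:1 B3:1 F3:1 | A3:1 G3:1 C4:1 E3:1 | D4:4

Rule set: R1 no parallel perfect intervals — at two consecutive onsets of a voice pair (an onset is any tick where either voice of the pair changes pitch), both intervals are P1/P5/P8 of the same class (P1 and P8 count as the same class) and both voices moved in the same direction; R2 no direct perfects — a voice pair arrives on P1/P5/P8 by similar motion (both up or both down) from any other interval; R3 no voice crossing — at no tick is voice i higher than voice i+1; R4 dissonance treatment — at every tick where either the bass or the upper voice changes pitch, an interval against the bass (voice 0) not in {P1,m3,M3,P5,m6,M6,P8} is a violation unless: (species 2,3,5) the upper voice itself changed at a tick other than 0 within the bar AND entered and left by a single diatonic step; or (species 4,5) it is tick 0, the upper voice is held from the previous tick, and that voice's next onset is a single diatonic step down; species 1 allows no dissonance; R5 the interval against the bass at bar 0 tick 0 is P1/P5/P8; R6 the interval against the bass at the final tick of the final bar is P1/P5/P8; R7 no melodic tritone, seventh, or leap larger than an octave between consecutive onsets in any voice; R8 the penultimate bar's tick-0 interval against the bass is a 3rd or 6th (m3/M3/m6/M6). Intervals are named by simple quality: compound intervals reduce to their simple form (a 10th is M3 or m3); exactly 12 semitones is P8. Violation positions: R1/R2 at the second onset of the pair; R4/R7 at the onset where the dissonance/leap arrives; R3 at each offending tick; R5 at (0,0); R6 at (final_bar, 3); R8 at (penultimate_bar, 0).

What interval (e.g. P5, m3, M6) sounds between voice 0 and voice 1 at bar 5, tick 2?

m6

voice 0=A2 voice 1=F3 -> m6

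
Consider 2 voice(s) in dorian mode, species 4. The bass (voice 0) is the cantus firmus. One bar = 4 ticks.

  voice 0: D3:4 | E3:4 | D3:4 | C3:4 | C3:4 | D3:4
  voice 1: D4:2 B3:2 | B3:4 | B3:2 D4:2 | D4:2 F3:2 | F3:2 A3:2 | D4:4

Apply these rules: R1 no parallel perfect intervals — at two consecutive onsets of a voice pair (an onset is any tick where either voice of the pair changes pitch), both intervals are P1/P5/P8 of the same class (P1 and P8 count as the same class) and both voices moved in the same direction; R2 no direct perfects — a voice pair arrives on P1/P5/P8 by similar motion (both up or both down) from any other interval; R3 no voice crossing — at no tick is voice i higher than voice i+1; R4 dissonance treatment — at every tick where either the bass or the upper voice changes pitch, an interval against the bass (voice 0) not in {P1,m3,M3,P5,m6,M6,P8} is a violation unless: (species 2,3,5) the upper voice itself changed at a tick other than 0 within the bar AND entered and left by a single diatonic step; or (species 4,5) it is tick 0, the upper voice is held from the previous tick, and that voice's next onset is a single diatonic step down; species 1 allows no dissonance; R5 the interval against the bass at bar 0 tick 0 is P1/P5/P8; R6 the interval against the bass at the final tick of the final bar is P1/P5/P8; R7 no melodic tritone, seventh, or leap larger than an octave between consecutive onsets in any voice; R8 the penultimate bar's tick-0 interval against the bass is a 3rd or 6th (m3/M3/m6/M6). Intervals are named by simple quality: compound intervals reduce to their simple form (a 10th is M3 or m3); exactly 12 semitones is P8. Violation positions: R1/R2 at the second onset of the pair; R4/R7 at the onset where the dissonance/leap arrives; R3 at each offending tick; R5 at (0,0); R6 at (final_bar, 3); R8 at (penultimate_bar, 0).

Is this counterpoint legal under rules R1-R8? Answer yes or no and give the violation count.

bar 0: v0=D3 v1=D4 (P8)
bar 1: v0=E3 v1=B3 (P5)
bar 2: v0=D3 v1=B3 (M6)
bar 3: v0=C3 v1=D4 (M2)
bar 4: v0=C3 v1=F3 (P4)
bar 5: v0=D3 v1=D4 (P8)
  R4 @ bar3.0: C3/D4 M2 untreated
  R4 @ bar3.2: C3/F3 P4 untreated
  R8 @ bar4.0: penult P4 not 3rd/6th
  R2 @ bar5.0: C3/A3 M6 -> D3/D4 P8 similar

No (4 violations)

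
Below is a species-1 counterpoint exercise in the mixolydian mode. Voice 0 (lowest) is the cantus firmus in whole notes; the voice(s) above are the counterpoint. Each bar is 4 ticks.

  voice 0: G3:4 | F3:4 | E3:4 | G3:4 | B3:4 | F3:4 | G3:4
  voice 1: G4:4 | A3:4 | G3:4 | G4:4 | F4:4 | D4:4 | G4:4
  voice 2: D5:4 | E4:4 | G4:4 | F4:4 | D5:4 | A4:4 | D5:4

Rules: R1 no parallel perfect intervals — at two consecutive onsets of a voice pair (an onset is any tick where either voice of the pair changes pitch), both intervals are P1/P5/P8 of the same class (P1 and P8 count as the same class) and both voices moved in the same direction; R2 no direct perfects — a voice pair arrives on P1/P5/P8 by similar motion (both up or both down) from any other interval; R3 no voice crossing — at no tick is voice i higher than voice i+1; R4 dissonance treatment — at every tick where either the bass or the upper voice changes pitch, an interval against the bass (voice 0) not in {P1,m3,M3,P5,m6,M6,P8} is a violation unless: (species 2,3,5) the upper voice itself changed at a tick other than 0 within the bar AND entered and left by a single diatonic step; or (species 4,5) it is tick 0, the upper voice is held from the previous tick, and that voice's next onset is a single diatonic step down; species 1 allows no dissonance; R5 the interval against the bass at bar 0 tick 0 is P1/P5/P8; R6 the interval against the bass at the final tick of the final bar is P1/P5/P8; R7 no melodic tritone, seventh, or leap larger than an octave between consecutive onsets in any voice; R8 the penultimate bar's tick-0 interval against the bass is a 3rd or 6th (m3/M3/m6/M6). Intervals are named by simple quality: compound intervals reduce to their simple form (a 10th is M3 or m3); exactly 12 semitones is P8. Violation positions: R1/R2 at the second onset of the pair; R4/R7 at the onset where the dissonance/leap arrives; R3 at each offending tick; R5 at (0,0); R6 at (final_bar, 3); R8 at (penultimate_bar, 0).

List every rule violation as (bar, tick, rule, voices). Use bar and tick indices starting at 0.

bar 0: v0=G3 v1=G4 v2=D5 downbeat P5
bar 1: v0=F3 v1=A3 v2=E4 downbeat M7
bar 2: v0=E3 v1=G3 v2=G4 downbeat m3
bar 3: v0=G3 v1=G4 v2=F4 downbeat m7
bar 4: v0=B3 v1=F4 v2=D5 downbeat m3
bar 5: v0=F3 v1=D4 v2=A4 downbeat M3
bar 6: v0=G3 v1=G4 v2=D5 downbeat P5
  -> R1 @ bar 1 tick 0 v(1, 2): G4/D5 P5 -> A3/E4 P5 similar
  -> R4 @ bar 1 tick 0 v(0, 2): F3/E4 M7 untreated
  -> R7 @ bar 1 tick 0 v(1,): G4->A3 leap 10st
  -> R7 @ bar 1 tick 0 v(2,): D5->E4 leap 10st
  -> R2 @ bar 3 tick 0 v(0, 1): E3/G3 m3 -> G3/G4 P8 similar
  -> R3 @ bar 3 tick 0 v(1, 2): G4 above F4
  -> R4 @ bar 3 tick 0 v(0, 2): G3/F4 m7 untreated
  -> R3 @ bar 3 tick 1 v(1, 2): G4 above F4
  -> R3 @ bar 3 tick 2 v(1, 2): G4 above F4
  -> R3 @ bar 3 tick 3 v(1, 2): G4 above F4
  -> R4 @ bar 4 tick 0 v(0, 1): B3/F4 TT untreated
  -> R2 @ bar 5 tick 0 v(1, 2): F4/D5 M6 -> D4/A4 P5 similar
  -> R7 @ bar 5 tick 0 v(0,): B3->F3 leap 6st
  -> R1 @ bar 6 tick 0 v(1, 2): D4/A4 P5 -> G4/D5 P5 similar
  -> R2 @ bar 6 tick 0 v(0, 1): F3/D4 M6 -> G3/G4 P8 similar
  -> R2 @ bar 6 tick 0 v(0, 2): F3/A4 M3 -> G3/D5 P5 similar

(1, 0, R1, (1, 2))
(1, 0, R4, (0, 2))
(1, 0, R7, (1,))
(1, 0, R7, (2,))
(3, 0, R2, (0, 1))
(3, 0, R3, (1, 2))
(3, 0, R4, (0, 2))
(3, 1, R3, (1, 2))
(3, 2, R3, (1, 2))
(3, 3, R3, (1, 2))
(4, 0, R4, (0, 1))
(5, 0, R2, (1, 2))
(5, 0, R7, (0,))
(6, 0, R1, (1, 2))
(6, 0, R2, (0, 1))
(6, 0, R2, (0, 2))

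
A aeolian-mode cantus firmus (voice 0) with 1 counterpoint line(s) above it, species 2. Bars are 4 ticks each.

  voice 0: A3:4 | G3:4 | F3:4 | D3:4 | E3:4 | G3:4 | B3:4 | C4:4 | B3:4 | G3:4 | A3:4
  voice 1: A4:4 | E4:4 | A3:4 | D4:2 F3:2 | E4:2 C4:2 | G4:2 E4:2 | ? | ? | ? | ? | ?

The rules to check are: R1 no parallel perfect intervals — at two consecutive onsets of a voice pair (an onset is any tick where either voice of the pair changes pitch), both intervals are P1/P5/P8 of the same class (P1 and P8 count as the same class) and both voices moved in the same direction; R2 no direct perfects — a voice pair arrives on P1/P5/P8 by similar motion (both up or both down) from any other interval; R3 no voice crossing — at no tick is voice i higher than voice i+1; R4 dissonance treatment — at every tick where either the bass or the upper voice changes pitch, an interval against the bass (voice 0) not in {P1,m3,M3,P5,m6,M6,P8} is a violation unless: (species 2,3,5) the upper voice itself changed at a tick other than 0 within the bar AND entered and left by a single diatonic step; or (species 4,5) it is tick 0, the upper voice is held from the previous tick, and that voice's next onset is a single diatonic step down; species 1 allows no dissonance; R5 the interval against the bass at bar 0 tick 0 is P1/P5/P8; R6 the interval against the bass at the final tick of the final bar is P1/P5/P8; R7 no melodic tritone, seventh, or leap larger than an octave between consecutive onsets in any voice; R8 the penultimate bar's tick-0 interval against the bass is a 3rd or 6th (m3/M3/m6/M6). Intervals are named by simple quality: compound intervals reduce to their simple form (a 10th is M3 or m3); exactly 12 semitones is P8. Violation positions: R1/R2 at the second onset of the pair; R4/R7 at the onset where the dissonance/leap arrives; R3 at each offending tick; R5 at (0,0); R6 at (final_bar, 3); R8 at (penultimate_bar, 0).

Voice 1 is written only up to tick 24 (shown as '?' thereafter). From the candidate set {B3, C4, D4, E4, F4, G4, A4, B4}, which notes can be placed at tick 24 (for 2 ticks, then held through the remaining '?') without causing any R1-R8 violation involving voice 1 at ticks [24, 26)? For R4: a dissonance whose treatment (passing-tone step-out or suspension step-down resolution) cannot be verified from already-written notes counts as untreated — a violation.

{B3, D4, G4}

B3: legal
C4: violates R4
D4: legal
E4: violates R4
F4: violates R4
G4: legal
A4: violates R4
B4: violates R2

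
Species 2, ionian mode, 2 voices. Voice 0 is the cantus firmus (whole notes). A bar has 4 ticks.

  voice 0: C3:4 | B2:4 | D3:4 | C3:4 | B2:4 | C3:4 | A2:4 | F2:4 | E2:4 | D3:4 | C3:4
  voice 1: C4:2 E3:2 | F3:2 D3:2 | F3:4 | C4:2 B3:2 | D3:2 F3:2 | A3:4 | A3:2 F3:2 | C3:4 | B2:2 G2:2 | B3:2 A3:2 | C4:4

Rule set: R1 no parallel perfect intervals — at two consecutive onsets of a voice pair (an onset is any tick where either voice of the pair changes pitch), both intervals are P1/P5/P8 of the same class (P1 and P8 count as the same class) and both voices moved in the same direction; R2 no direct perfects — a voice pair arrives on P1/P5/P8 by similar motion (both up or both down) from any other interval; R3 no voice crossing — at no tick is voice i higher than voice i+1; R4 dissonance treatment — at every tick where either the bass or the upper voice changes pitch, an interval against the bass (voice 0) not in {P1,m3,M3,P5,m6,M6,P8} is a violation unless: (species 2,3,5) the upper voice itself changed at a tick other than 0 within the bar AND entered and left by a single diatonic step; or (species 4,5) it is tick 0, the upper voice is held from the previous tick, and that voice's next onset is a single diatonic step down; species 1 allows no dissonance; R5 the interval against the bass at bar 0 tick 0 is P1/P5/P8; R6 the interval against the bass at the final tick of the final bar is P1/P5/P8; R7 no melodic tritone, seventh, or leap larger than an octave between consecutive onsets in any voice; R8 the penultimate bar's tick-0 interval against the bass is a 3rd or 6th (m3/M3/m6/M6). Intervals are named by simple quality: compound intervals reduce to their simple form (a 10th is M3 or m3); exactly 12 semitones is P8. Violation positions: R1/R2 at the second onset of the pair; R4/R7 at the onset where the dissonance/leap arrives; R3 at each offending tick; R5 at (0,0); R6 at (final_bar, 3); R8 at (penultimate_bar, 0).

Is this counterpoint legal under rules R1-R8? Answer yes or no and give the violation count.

bar 0: v0=C3 v1=C4 (P8)
bar 1: v0=B2 v1=F3 (TT)
bar 2: v0=D3 v1=F3 (m3)
bar 3: v0=C3 v1=C4 (P8)
bar 4: v0=B2 v1=D3 (m3)
bar 5: v0=C3 v1=A3 (M6)
bar 6: v0=A2 v1=A3 (P8)
bar 7: v0=F2 v1=C3 (P5)
bar 8: v0=E2 v1=B2 (P5)
bar 9: v0=D3 v1=B3 (M6)
bar 10: v0=C3 v1=C4 (P8)
  R4 @ bar1.0: B2/F3 TT untreated
  R4 @ bar3.2: C3/B3 M7 untreated
  R4 @ bar4.2: B2/F3 TT untreated
  R2 @ bar7.0: A2/F3 m6 -> F2/C3 P5 similar
  R1 @ bar8.0: F2/C3 P5 -> E2/B2 P5 similar
  R7 @ bar9.0: E2->D3 leap 10st
  R7 @ bar9.0: G2->B3 leap 16st

No (7 violations)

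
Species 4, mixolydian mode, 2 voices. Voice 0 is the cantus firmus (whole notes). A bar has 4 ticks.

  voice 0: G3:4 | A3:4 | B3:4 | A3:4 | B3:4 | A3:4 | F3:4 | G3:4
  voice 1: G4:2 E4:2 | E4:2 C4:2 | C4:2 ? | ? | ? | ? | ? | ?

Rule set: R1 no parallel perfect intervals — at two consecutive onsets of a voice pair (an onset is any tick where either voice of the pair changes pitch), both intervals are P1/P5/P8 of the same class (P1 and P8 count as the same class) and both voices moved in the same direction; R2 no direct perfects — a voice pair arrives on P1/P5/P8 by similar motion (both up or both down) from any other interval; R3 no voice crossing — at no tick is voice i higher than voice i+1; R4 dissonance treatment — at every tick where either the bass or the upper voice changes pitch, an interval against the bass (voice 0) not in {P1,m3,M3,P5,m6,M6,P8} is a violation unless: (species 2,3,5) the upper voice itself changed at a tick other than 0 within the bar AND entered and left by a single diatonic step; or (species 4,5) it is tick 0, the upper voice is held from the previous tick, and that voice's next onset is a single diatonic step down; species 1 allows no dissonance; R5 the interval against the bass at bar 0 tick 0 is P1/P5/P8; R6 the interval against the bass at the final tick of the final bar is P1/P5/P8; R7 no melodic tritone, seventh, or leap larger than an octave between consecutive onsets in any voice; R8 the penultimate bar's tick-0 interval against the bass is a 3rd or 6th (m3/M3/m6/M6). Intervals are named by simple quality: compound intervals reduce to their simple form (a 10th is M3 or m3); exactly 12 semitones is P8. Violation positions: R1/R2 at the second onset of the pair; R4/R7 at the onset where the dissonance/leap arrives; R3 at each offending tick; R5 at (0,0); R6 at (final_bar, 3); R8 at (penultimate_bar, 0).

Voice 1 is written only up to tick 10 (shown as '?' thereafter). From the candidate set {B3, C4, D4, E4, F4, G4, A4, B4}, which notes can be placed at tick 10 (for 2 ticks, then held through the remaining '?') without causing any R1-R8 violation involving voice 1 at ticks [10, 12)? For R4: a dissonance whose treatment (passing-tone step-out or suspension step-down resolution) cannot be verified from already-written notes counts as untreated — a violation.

{B3, C4, D4, G4}

B3: legal
C4: legal
D4: legal
E4: violates R4
F4: violates R4
G4: legal
A4: violates R4
B4: violates R7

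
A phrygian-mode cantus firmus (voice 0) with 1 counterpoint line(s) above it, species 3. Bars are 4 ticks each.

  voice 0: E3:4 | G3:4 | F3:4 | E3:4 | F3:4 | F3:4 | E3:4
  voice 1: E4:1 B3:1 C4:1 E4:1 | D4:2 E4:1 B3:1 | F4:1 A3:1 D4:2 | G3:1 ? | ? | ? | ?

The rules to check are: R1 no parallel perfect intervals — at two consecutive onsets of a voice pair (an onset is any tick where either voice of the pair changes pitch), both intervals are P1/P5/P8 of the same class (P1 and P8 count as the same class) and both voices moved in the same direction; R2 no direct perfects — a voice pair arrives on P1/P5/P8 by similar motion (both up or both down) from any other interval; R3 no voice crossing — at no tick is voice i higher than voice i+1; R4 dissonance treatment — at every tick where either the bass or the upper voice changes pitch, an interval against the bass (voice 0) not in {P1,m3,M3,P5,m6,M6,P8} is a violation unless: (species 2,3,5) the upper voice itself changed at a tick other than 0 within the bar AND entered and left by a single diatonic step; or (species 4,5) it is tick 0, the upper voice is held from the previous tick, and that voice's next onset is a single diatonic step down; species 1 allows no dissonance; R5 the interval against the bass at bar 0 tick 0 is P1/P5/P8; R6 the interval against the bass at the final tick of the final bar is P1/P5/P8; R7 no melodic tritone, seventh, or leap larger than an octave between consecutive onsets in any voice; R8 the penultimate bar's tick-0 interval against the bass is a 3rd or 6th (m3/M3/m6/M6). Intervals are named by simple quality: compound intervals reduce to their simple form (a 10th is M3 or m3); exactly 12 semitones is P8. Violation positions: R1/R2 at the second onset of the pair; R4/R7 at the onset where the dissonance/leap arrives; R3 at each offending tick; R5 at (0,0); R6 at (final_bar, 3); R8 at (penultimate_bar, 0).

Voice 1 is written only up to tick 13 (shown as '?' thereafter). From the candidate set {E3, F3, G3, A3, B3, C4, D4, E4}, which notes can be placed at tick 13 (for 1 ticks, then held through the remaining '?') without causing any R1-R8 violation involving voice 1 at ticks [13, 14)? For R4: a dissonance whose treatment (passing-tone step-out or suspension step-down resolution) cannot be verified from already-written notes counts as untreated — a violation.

E3: legal
F3: violates R4
G3: legal
A3: violates R4
B3: legal
C4: legal
D4: violates R4
E4: legal

{B3, C4, E3, E4, G3}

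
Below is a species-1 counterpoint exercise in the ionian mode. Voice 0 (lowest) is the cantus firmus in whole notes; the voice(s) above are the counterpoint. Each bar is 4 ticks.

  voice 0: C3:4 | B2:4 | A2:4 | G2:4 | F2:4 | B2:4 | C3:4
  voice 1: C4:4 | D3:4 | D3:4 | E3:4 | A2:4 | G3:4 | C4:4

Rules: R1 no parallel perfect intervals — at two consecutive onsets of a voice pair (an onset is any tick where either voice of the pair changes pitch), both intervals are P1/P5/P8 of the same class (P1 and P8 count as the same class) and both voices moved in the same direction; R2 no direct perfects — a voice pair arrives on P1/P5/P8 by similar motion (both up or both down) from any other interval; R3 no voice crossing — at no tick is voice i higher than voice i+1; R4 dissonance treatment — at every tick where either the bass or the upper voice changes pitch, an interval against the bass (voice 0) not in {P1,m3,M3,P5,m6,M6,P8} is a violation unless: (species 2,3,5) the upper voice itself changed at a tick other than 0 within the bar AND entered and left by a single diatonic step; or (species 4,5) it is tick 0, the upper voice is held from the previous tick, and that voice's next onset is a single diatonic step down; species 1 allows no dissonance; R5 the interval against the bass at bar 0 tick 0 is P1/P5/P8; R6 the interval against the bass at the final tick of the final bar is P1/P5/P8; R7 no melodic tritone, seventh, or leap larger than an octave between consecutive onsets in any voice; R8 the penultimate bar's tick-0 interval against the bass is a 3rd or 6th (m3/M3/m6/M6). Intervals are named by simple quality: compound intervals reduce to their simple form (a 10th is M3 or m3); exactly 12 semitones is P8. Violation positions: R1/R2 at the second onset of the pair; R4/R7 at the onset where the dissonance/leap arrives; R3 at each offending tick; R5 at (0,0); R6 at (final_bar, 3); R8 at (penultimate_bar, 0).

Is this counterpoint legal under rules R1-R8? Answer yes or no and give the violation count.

bar 0: v0=C3 v1=C4 (P8)
bar 1: v0=B2 v1=D3 (m3)
bar 2: v0=A2 v1=D3 (P4)
bar 3: v0=G2 v1=E3 (M6)
bar 4: v0=F2 v1=A2 (M3)
bar 5: v0=B2 v1=G3 (m6)
bar 6: v0=C3 v1=C4 (P8)
  R7 @ bar1.0: C4->D3 leap 10st
  R4 @ bar2.0: A2/D3 P4 untreated
  R7 @ bar5.0: F2->B2 leap 6st
  R7 @ bar5.0: A2->G3 leap 10st
  R2 @ bar6.0: B2/G3 m6 -> C3/C4 P8 similar

No (5 violations)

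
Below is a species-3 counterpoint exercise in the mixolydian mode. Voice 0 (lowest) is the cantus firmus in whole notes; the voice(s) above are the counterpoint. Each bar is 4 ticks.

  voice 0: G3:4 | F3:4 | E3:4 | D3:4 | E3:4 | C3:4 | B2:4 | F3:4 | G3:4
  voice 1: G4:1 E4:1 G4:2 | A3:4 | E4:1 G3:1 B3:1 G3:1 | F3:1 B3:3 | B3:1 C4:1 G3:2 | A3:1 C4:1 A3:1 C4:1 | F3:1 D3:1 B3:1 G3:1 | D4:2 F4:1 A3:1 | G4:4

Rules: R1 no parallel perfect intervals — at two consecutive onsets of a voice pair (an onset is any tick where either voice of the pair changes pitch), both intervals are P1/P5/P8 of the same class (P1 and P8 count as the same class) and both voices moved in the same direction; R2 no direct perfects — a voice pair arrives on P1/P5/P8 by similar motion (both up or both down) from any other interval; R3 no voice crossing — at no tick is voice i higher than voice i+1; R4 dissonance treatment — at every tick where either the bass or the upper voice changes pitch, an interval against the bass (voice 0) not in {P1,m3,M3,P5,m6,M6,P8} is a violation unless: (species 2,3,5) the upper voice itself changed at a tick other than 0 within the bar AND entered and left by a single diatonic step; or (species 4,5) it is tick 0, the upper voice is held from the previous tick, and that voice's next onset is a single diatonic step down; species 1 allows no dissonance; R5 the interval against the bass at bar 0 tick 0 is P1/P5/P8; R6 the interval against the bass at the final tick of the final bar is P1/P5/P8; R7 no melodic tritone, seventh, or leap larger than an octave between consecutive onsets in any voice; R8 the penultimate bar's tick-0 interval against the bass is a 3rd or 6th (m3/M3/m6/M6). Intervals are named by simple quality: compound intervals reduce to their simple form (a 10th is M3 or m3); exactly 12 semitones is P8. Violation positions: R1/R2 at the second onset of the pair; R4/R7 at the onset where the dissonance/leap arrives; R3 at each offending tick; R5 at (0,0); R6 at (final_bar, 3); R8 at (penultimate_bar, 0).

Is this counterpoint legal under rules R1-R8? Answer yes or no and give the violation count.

bar 0: v0=G3 v1=G4 (P8)
bar 1: v0=F3 v1=A3 (M3)
bar 2: v0=E3 v1=E4 (P8)
bar 3: v0=D3 v1=F3 (m3)
bar 4: v0=E3 v1=B3 (P5)
bar 5: v0=C3 v1=A3 (M6)
bar 6: v0=B2 v1=F3 (TT)
bar 7: v0=F3 v1=D4 (M6)
bar 8: v0=G3 v1=G4 (P8)
  R7 @ bar1.0: G4->A3 leap 10st
  R7 @ bar3.1: F3->B3 leap 6st
  R4 @ bar6.0: B2/F3 TT untreated
  R7 @ bar7.0: B2->F3 leap 6st
  R2 @ bar8.0: F3/A3 M3 -> G3/G4 P8 similar
  R7 @ bar8.0: A3->G4 leap 10st

No (6 violations)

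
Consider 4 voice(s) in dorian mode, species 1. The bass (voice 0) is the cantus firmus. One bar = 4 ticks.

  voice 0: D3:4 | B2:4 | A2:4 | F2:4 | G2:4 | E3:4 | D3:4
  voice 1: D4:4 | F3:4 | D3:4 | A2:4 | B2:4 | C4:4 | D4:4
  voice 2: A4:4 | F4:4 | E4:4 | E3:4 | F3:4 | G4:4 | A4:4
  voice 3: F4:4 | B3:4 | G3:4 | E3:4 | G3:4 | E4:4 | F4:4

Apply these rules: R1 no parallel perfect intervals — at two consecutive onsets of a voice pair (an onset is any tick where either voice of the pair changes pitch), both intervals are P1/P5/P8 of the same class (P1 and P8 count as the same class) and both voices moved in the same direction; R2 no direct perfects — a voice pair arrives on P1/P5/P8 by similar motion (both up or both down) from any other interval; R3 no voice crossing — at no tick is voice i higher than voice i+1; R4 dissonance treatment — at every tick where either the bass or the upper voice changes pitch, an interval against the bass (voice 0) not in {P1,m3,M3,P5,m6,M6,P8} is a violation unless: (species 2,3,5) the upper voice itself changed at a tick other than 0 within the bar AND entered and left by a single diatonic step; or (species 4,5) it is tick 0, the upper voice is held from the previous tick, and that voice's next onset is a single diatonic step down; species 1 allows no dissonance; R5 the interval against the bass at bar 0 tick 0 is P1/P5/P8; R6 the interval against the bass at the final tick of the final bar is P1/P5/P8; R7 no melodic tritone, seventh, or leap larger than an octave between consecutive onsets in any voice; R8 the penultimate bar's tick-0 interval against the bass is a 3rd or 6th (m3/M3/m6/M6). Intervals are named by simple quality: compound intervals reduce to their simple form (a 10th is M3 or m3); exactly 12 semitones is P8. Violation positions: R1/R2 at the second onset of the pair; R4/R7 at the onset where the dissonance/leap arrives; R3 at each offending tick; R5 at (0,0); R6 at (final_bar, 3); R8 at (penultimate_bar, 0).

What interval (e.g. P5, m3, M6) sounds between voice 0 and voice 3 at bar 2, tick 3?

voice 0=A2 voice 3=G3 -> m7

m7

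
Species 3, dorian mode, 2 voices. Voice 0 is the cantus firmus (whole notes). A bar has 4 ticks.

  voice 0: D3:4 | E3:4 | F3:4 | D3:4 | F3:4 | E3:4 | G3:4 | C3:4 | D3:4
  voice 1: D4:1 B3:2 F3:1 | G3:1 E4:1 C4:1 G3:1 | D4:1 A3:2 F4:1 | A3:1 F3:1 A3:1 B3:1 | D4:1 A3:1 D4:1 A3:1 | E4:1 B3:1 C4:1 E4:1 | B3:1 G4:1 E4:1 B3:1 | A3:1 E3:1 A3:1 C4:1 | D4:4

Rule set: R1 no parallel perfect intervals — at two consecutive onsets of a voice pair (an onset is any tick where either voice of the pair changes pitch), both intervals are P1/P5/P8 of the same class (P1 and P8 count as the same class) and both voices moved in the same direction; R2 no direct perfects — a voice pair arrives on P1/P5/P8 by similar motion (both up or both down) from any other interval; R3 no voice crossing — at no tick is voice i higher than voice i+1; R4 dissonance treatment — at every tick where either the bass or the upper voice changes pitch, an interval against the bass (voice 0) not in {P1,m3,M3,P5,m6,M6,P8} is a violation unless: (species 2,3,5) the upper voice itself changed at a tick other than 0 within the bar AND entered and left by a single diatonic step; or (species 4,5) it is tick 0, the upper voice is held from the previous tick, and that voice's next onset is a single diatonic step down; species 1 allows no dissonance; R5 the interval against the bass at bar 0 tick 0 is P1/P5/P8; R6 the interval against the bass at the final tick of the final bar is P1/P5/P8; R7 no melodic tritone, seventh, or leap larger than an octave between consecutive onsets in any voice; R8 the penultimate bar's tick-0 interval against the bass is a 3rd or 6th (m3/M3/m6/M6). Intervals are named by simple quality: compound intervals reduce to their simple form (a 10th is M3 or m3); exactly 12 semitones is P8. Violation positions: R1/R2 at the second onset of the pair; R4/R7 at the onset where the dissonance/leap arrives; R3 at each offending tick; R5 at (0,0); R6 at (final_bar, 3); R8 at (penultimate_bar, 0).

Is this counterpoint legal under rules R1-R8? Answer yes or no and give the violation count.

bar 0: v0=D3 v1=D4 (P8)
bar 1: v0=E3 v1=G3 (m3)
bar 2: v0=F3 v1=D4 (M6)
bar 3: v0=D3 v1=A3 (P5)
bar 4: v0=F3 v1=D4 (M6)
bar 5: v0=E3 v1=E4 (P8)
bar 6: v0=G3 v1=B3 (M3)
bar 7: v0=C3 v1=A3 (M6)
bar 8: v0=D3 v1=D4 (P8)
  R7 @ bar0.3: B3->F3 leap 6st
  R2 @ bar3.0: F3/F4 P8 -> D3/A3 P5 similar
  R1 @ bar8.0: C3/C4 P8 -> D3/D4 P8 similar

No (3 violations)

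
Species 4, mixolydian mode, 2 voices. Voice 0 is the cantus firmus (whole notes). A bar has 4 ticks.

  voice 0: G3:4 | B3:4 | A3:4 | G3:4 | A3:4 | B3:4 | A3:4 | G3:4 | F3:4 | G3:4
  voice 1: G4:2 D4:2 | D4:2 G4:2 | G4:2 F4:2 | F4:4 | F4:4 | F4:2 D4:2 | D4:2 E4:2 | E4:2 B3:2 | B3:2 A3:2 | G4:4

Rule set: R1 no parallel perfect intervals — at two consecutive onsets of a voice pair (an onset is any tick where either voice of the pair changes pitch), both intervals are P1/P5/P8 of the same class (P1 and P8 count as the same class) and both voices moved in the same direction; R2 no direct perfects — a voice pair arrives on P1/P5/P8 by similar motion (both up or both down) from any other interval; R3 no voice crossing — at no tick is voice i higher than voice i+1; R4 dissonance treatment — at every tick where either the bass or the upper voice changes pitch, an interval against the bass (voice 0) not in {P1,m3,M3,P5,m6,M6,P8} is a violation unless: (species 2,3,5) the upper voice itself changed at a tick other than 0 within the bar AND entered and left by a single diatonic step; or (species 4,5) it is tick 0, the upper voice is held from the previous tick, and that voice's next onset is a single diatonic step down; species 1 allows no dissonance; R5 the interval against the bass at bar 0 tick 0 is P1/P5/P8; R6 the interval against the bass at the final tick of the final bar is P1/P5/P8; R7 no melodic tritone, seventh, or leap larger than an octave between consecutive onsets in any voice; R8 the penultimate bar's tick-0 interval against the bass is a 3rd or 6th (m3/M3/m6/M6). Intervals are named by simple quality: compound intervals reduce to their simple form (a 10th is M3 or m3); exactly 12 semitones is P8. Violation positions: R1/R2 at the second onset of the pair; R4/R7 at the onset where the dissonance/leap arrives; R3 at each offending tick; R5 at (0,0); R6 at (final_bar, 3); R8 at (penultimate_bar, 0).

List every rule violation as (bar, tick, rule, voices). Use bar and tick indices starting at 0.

(3, 0, R4, (0, 1))
(5, 0, R4, (0, 1))
(6, 0, R4, (0, 1))
(8, 0, R8, (0, 1))
(9, 0, R2, (0, 1))
(9, 0, R7, (1,))

bar 0: v0=G3 v1=G4 downbeat P8
bar 1: v0=B3 v1=D4 downbeat m3
bar 2: v0=A3 v1=G4 downbeat m7
bar 3: v0=G3 v1=F4 downbeat m7
bar 4: v0=A3 v1=F4 downbeat m6
bar 5: v0=B3 v1=F4 downbeat TT
bar 6: v0=A3 v1=D4 downbeat P4
bar 7: v0=G3 v1=E4 downbeat M6
bar 8: v0=F3 v1=B3 downbeat TT
bar 9: v0=G3 v1=G4 downbeat P8
  -> R4 @ bar 3 tick 0 v(0, 1): G3/F4 m7 untreated
  -> R4 @ bar 5 tick 0 v(0, 1): B3/F4 TT untreated
  -> R4 @ bar 6 tick 0 v(0, 1): A3/D4 P4 untreated
  -> R8 @ bar 8 tick 0 v(0, 1): penult TT not 3rd/6th
  -> R2 @ bar 9 tick 0 v(0, 1): F3/A3 M3 -> G3/G4 P8 similar
  -> R7 @ bar 9 tick 0 v(1,): A3->G4 leap 10st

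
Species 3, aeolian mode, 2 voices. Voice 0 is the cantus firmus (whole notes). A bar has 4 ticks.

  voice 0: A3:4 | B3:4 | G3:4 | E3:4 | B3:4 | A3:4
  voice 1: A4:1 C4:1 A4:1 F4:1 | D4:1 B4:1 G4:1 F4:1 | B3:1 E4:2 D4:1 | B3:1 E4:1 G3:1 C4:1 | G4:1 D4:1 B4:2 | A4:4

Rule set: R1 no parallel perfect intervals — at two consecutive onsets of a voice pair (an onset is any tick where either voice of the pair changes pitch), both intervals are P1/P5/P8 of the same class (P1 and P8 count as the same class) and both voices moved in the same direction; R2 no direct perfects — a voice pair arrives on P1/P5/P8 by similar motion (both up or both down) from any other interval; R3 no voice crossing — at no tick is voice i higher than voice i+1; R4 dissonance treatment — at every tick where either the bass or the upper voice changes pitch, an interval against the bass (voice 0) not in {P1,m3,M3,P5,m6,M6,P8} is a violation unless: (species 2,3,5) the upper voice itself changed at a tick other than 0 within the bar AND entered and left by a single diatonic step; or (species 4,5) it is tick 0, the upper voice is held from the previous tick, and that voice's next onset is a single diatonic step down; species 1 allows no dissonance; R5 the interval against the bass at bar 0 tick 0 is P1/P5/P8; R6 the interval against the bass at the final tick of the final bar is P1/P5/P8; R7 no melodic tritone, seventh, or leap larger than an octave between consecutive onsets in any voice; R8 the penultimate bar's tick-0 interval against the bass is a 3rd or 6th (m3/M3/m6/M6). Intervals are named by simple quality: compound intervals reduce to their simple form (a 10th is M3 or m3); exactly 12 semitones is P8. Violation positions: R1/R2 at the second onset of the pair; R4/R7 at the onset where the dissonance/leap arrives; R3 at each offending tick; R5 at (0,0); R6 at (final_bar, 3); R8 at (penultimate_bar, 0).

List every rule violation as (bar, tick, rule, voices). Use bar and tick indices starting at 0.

bar 0: v0=A3 v1=A4 downbeat P8
bar 1: v0=B3 v1=D4 downbeat m3
bar 2: v0=G3 v1=B3 downbeat M3
bar 3: v0=E3 v1=B3 downbeat P5
bar 4: v0=B3 v1=G4 downbeat m6
bar 5: v0=A3 v1=A4 downbeat P8
  -> R4 @ bar 1 tick 3 v(0, 1): B3/F4 TT untreated
  -> R7 @ bar 2 tick 0 v(1,): F4->B3 leap 6st
  -> R1 @ bar 3 tick 0 v(0, 1): G3/D4 P5 -> E3/B3 P5 similar
  -> R1 @ bar 5 tick 0 v(0, 1): B3/B4 P8 -> A3/A4 P8 similar

(1, 3, R4, (0, 1))
(2, 0, R7, (1,))
(3, 0, R1, (0, 1))
(5, 0, R1, (0, 1))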